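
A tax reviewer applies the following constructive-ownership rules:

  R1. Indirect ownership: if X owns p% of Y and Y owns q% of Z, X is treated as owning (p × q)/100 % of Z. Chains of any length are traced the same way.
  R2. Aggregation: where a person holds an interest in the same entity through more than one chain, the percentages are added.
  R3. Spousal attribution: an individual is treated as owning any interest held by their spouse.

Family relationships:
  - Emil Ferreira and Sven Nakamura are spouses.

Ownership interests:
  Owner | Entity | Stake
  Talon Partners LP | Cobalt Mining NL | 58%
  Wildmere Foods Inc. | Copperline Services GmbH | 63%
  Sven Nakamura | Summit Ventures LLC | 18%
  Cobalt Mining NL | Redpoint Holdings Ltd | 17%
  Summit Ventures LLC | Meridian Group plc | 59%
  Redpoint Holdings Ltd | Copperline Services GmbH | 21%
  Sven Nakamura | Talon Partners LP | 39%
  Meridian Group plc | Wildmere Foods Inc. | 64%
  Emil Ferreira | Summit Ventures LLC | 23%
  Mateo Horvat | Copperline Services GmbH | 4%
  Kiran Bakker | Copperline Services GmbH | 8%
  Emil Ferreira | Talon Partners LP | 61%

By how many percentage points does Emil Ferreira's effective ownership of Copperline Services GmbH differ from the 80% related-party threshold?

By spousal attribution (R3), Emil Ferreira is treated as also owning Sven Nakamura's interest in Summit Ventures LLC, giving 23% + 18% = 41%.
By spousal attribution (R3), Emil Ferreira is treated as also owning Sven Nakamura's interest in Talon Partners LP, giving 61% + 39% = 100%.
Chain via Summit Ventures LLC → Meridian Group plc → Wildmere Foods Inc. (R1): 41% × 59% × 64% × 63% = 9.753408% of Copperline Services GmbH.
Chain via Talon Partners LP → Cobalt Mining NL → Redpoint Holdings Ltd (R1): 100% × 58% × 17% × 21% = 2.0706% of Copperline Services GmbH.
Aggregating (R2): 9.753408% + 2.0706% = 11.824008%.
11.824008% falls short of the 80% threshold by 68.175992 percentage points.

68.175992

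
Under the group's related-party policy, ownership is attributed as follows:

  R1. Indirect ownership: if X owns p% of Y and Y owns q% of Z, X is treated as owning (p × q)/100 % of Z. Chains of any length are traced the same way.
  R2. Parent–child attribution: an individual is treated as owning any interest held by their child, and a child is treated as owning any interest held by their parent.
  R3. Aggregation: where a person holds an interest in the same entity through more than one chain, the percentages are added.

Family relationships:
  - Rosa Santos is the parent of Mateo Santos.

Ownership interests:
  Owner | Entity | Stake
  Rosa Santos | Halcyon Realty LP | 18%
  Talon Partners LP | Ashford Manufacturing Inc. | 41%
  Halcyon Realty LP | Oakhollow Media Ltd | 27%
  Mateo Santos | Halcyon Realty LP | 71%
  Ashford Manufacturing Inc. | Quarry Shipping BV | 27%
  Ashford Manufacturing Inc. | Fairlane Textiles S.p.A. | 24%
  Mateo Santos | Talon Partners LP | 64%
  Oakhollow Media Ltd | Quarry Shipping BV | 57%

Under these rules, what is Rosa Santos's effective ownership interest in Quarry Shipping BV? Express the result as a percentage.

By parent–child attribution (R2), Rosa Santos is treated as also owning Mateo Santos's interest in Halcyon Realty LP, giving 18% + 71% = 89%.
By parent–child attribution (R2), Rosa Santos is treated as owning Mateo Santos's 64% interest in Talon Partners LP.
Chain via Halcyon Realty LP → Oakhollow Media Ltd (R1): 89% × 27% × 57% = 13.6971% of Quarry Shipping BV.
Chain via Talon Partners LP → Ashford Manufacturing Inc. (R1): 64% × 41% × 27% = 7.0848% of Quarry Shipping BV.
Aggregating (R3): 13.6971% + 7.0848% = 20.7819%.

20.7819%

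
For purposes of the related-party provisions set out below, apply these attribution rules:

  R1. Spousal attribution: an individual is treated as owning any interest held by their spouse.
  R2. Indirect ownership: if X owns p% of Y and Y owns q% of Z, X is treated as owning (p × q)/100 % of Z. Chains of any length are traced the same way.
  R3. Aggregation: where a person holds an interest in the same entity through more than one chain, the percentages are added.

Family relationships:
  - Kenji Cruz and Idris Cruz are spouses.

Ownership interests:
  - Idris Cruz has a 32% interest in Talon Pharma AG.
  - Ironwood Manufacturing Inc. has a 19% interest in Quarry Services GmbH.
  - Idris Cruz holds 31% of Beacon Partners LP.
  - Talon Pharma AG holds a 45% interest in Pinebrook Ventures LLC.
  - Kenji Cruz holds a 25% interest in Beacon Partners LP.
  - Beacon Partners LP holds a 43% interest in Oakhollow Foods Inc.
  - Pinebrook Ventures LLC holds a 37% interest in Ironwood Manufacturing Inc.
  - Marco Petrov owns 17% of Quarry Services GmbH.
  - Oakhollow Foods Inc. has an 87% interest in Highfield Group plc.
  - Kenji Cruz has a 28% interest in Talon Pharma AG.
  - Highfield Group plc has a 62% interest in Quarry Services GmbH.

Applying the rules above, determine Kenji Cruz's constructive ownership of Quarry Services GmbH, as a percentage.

14.886852%

By spousal attribution (R1), Kenji Cruz is treated as also owning Idris Cruz's interest in Talon Pharma AG, giving 28% + 32% = 60%.
By spousal attribution (R1), Kenji Cruz is treated as also owning Idris Cruz's interest in Beacon Partners LP, giving 25% + 31% = 56%.
Chain via Talon Pharma AG → Pinebrook Ventures LLC → Ironwood Manufacturing Inc. (R2): 60% × 45% × 37% × 19% = 1.8981% of Quarry Services GmbH.
Chain via Beacon Partners LP → Oakhollow Foods Inc. → Highfield Group plc (R2): 56% × 43% × 87% × 62% = 12.988752% of Quarry Services GmbH.
Aggregating (R3): 1.8981% + 12.988752% = 14.886852%.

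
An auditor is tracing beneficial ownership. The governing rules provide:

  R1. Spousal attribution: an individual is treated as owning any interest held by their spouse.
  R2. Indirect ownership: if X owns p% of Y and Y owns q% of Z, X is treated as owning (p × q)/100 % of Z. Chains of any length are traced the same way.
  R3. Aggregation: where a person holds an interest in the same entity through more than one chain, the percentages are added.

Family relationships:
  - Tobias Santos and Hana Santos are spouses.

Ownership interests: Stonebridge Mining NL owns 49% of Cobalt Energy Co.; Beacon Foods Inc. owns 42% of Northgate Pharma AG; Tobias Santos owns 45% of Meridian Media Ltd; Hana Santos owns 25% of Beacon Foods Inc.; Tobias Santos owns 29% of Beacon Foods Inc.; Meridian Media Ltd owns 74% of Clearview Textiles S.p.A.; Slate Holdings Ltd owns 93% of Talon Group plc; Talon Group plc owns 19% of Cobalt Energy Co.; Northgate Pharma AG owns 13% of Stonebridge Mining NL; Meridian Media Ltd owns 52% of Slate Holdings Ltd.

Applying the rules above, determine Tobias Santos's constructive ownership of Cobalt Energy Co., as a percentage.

By spousal attribution (R1), Tobias Santos is treated as also owning Hana Santos's interest in Beacon Foods Inc, giving 29% + 25% = 54%.
Chain via Meridian Media Ltd → Slate Holdings Ltd → Talon Group plc (R2): 45% × 52% × 93% × 19% = 4.13478% of Cobalt Energy Co.
Chain via Beacon Foods Inc. → Northgate Pharma AG → Stonebridge Mining NL (R2): 54% × 42% × 13% × 49% = 1.444716% of Cobalt Energy Co.
Aggregating (R3): 4.13478% + 1.444716% = 5.579496%.

5.579496%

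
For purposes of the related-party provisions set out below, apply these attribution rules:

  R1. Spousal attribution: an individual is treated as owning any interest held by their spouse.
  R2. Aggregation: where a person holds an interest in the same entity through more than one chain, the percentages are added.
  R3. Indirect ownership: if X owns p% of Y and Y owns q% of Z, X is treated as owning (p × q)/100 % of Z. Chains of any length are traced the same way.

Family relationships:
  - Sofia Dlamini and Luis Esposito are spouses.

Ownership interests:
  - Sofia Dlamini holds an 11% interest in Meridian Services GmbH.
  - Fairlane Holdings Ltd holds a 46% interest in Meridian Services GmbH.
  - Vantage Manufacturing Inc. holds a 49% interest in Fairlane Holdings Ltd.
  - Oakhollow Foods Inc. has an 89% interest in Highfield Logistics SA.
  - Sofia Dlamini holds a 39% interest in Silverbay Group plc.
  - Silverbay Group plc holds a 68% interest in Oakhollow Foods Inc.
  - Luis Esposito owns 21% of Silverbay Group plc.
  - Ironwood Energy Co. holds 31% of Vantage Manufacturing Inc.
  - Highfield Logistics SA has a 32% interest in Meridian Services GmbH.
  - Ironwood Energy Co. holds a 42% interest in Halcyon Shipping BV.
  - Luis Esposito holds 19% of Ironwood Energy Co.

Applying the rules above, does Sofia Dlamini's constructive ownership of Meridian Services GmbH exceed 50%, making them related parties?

By spousal attribution (R1), Sofia Dlamini is treated as also owning Luis Esposito's interest in Silverbay Group plc, giving 39% + 21% = 60%.
By spousal attribution (R1), Sofia Dlamini is treated as owning Luis Esposito's 19% interest in Ironwood Energy Co.
Chain via Silverbay Group plc → Oakhollow Foods Inc. → Highfield Logistics SA (R3): 60% × 68% × 89% × 32% = 11.61984% of Meridian Services GmbH.
Direct interest in Meridian Services GmbH: 11%.
Chain via Ironwood Energy Co. → Vantage Manufacturing Inc. → Fairlane Holdings Ltd (R3): 19% × 31% × 49% × 46% = 1.327606% of Meridian Services GmbH.
Aggregating (R2): 11.61984% + 11% + 1.327606% = 23.947446%.
23.947446% does not exceed the 50% threshold, so Sofia is not a related party to Meridian Services GmbH.

No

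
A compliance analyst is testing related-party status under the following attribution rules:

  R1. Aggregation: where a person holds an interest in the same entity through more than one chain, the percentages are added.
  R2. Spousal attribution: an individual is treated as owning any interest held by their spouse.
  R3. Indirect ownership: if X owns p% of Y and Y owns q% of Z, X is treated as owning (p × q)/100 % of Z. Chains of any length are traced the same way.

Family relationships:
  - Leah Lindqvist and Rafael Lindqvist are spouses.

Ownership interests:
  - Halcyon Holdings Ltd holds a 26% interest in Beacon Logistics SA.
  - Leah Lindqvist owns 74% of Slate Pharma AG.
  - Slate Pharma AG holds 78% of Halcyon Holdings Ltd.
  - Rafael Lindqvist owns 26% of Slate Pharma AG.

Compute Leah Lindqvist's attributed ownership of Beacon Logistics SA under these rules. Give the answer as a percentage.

20.28%

By spousal attribution (R2), Leah Lindqvist is treated as also owning Rafael Lindqvist's interest in Slate Pharma AG, giving 74% + 26% = 100%.
Chain via Slate Pharma AG → Halcyon Holdings Ltd (R3): 100% × 78% × 26% = 20.28% of Beacon Logistics SA.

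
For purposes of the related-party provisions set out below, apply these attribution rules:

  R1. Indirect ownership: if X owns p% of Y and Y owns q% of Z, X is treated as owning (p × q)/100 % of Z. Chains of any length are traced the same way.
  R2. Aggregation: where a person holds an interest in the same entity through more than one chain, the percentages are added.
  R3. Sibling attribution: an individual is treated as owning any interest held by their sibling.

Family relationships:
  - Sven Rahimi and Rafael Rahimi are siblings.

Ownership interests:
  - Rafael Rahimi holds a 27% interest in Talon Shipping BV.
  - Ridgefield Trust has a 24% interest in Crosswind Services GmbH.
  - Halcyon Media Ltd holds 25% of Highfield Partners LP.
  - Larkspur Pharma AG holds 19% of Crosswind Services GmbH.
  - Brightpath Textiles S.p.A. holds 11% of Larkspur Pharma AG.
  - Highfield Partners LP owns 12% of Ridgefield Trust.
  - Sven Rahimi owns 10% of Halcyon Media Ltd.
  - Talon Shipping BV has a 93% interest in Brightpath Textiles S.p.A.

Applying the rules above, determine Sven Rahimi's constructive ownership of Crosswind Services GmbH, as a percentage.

0.596799%

By sibling attribution (R3), Sven Rahimi is treated as owning Rafael Rahimi's 27% interest in Talon Shipping BV.
Chain via Halcyon Media Ltd → Highfield Partners LP → Ridgefield Trust (R1): 10% × 25% × 12% × 24% = 0.072% of Crosswind Services GmbH.
Chain via Talon Shipping BV → Brightpath Textiles S.p.A. → Larkspur Pharma AG (R1): 27% × 93% × 11% × 19% = 0.524799% of Crosswind Services GmbH.
Aggregating (R2): 0.072% + 0.524799% = 0.596799%.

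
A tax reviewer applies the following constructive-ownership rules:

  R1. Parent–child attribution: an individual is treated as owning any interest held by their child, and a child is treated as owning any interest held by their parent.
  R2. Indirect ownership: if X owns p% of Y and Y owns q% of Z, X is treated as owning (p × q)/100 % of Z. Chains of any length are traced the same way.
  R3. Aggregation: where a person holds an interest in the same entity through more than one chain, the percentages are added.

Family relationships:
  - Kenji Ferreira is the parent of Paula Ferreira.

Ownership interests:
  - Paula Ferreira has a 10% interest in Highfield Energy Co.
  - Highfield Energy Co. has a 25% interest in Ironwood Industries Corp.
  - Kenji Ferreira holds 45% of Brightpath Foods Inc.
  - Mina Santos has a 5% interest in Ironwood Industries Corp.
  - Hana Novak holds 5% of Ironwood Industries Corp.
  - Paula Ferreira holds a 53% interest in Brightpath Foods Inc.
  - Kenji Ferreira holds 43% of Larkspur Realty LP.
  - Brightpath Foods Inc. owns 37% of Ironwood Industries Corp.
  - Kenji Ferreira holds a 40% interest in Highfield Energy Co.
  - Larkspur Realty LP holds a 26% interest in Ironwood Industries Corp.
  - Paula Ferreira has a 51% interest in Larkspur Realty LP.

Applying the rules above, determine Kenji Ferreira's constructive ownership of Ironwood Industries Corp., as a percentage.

By parent–child attribution (R1), Kenji Ferreira is treated as also owning Paula Ferreira's interest in Larkspur Realty LP, giving 43% + 51% = 94%.
By parent–child attribution (R1), Kenji Ferreira is treated as also owning Paula Ferreira's interest in Highfield Energy Co, giving 40% + 10% = 50%.
By parent–child attribution (R1), Kenji Ferreira is treated as also owning Paula Ferreira's interest in Brightpath Foods Inc, giving 45% + 53% = 98%.
Chain via Larkspur Realty LP (R2): 94% × 26% = 24.44% of Ironwood Industries Corp.
Chain via Highfield Energy Co. (R2): 50% × 25% = 12.5% of Ironwood Industries Corp.
Chain via Brightpath Foods Inc. (R2): 98% × 37% = 36.26% of Ironwood Industries Corp.
Aggregating (R3): 24.44% + 12.5% + 36.26% = 73.2%.

73.2%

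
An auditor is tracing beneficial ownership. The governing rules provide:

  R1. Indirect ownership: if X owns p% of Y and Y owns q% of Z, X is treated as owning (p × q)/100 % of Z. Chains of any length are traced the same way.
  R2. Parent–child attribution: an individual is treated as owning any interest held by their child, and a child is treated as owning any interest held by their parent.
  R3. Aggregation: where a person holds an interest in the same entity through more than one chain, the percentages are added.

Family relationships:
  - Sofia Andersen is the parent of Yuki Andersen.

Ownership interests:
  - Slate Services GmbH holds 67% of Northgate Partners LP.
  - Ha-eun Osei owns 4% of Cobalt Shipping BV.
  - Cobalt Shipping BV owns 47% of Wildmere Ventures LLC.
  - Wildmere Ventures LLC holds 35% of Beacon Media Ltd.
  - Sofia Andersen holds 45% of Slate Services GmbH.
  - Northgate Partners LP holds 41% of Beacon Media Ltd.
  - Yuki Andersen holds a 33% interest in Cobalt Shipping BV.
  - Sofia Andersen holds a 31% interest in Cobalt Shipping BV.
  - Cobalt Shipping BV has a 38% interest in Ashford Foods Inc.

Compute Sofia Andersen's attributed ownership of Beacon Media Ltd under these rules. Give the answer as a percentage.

22.8895%

By parent–child attribution (R2), Sofia Andersen is treated as also owning Yuki Andersen's interest in Cobalt Shipping BV, giving 31% + 33% = 64%.
Chain via Slate Services GmbH → Northgate Partners LP (R1): 45% × 67% × 41% = 12.3615% of Beacon Media Ltd.
Chain via Cobalt Shipping BV → Wildmere Ventures LLC (R1): 64% × 47% × 35% = 10.528% of Beacon Media Ltd.
Aggregating (R3): 12.3615% + 10.528% = 22.8895%.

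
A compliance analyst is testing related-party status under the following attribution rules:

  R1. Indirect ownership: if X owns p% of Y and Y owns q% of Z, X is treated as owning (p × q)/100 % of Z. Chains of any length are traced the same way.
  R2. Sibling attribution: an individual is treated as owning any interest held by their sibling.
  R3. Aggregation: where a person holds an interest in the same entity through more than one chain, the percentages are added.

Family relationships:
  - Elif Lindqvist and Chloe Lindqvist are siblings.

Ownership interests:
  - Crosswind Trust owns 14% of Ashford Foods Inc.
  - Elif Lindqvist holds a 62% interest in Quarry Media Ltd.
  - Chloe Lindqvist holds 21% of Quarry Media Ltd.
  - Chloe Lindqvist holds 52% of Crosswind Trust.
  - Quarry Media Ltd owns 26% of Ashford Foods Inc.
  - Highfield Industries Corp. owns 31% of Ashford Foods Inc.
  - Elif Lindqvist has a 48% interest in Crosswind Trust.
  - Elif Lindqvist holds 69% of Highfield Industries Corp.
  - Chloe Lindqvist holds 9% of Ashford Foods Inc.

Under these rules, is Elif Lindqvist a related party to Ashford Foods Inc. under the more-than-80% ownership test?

By sibling attribution (R2), Elif Lindqvist is treated as also owning Chloe Lindqvist's interest in Crosswind Trust, giving 48% + 52% = 100%.
By sibling attribution (R2), Elif Lindqvist is treated as also owning Chloe Lindqvist's interest in Quarry Media Ltd, giving 62% + 21% = 83%.
By sibling attribution (R2), Elif Lindqvist is treated as owning Chloe Lindqvist's 9% interest in Ashford Foods Inc.
Chain via Crosswind Trust (R1): 100% × 14% = 14% of Ashford Foods Inc.
Chain via Quarry Media Ltd (R1): 83% × 26% = 21.58% of Ashford Foods Inc.
Chain via Highfield Industries Corp. (R1): 69% × 31% = 21.39% of Ashford Foods Inc.
Direct interest in Ashford Foods Inc: 9%.
Aggregating (R3): 14% + 21.58% + 21.39% + 9% = 65.97%.
65.97% does not exceed the 80% threshold, so Elif is not a related party to Ashford Foods Inc.

No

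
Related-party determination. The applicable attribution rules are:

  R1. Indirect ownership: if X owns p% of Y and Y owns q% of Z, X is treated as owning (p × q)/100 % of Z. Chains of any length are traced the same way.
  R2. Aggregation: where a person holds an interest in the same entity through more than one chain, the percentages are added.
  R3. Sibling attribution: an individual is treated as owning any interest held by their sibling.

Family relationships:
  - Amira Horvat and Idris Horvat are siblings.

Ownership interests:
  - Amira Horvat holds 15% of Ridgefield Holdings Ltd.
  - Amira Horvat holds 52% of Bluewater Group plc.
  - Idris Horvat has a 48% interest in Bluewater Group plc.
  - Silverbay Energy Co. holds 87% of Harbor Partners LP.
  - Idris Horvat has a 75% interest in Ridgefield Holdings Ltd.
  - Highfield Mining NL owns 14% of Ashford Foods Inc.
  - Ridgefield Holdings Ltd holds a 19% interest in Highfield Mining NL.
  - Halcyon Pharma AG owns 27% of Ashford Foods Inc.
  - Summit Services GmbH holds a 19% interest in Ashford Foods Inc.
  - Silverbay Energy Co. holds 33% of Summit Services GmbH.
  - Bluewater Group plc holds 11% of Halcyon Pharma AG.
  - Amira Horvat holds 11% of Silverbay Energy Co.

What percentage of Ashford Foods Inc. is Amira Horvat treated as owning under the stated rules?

6.0537%

By sibling attribution (R3), Amira Horvat is treated as also owning Idris Horvat's interest in Ridgefield Holdings Ltd, giving 15% + 75% = 90%.
By sibling attribution (R3), Amira Horvat is treated as also owning Idris Horvat's interest in Bluewater Group plc, giving 52% + 48% = 100%.
Chain via Ridgefield Holdings Ltd → Highfield Mining NL (R1): 90% × 19% × 14% = 2.394% of Ashford Foods Inc.
Chain via Bluewater Group plc → Halcyon Pharma AG (R1): 100% × 11% × 27% = 2.97% of Ashford Foods Inc.
Chain via Silverbay Energy Co. → Summit Services GmbH (R1): 11% × 33% × 19% = 0.6897% of Ashford Foods Inc.
Aggregating (R2): 2.394% + 2.97% + 0.6897% = 6.0537%.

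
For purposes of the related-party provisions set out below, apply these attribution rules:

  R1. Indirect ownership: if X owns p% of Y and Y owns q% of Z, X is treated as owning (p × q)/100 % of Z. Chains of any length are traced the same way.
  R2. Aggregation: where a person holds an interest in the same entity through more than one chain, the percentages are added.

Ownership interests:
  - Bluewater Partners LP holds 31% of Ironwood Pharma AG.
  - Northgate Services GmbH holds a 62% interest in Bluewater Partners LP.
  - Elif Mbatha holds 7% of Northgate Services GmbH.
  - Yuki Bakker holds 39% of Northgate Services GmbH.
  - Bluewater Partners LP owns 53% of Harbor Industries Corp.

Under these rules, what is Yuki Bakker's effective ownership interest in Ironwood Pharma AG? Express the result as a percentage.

7.4958%

Chain via Northgate Services GmbH → Bluewater Partners LP (R1): 39% × 62% × 31% = 7.4958% of Ironwood Pharma AG.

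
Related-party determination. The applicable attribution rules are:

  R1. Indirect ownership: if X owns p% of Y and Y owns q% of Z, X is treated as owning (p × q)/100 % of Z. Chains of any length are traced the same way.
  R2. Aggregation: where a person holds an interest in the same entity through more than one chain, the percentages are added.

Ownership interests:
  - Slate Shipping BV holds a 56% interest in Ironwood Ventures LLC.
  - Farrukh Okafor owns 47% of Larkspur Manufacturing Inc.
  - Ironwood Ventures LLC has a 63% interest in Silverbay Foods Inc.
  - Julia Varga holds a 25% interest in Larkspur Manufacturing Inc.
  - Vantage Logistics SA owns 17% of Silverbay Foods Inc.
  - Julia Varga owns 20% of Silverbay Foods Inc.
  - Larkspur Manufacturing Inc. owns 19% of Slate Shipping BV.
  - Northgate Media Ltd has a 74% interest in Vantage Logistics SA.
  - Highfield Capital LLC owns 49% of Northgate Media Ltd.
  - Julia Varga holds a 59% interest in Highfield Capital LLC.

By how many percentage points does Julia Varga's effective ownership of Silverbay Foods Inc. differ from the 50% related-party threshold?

24.687322

Chain via Highfield Capital LLC → Northgate Media Ltd → Vantage Logistics SA (R1): 59% × 49% × 74% × 17% = 3.636878% of Silverbay Foods Inc.
Chain via Larkspur Manufacturing Inc. → Slate Shipping BV → Ironwood Ventures LLC (R1): 25% × 19% × 56% × 63% = 1.6758% of Silverbay Foods Inc.
Direct interest in Silverbay Foods Inc: 20%.
Aggregating (R2): 3.636878% + 1.6758% + 20% = 25.312678%.
25.312678% falls short of the 50% threshold by 24.687322 percentage points.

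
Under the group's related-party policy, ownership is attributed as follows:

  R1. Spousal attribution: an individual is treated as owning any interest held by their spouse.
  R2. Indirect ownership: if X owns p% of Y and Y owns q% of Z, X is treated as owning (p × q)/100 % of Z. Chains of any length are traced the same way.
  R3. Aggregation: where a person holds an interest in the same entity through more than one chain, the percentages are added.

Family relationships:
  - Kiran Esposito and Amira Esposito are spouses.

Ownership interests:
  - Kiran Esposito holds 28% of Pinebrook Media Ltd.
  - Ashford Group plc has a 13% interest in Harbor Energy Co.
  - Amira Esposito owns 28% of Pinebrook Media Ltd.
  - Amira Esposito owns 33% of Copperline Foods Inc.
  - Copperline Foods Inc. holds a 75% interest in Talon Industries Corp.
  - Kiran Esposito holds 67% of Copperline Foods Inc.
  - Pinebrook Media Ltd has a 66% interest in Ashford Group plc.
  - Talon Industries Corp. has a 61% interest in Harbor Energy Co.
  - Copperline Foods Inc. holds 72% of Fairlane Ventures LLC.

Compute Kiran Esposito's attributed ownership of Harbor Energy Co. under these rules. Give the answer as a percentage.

By spousal attribution (R1), Kiran Esposito is treated as also owning Amira Esposito's interest in Pinebrook Media Ltd, giving 28% + 28% = 56%.
By spousal attribution (R1), Kiran Esposito is treated as also owning Amira Esposito's interest in Copperline Foods Inc, giving 67% + 33% = 100%.
Chain via Pinebrook Media Ltd → Ashford Group plc (R2): 56% × 66% × 13% = 4.8048% of Harbor Energy Co.
Chain via Copperline Foods Inc. → Talon Industries Corp. (R2): 100% × 75% × 61% = 45.75% of Harbor Energy Co.
Aggregating (R3): 4.8048% + 45.75% = 50.5548%.

50.5548%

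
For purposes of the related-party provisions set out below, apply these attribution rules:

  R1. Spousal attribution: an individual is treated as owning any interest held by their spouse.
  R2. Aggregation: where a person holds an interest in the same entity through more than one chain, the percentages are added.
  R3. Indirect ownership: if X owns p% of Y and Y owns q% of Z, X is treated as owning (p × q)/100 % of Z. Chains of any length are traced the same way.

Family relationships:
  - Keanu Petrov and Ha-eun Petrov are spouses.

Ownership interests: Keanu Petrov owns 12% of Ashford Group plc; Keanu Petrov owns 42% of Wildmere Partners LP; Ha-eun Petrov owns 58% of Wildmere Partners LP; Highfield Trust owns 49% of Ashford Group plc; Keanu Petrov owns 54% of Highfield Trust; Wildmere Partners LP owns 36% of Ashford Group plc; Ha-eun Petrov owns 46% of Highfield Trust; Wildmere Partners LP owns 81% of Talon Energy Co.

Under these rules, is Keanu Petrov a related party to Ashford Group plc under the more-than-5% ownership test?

Yes

By spousal attribution (R1), Keanu Petrov is treated as also owning Ha-eun Petrov's interest in Highfield Trust, giving 54% + 46% = 100%.
By spousal attribution (R1), Keanu Petrov is treated as also owning Ha-eun Petrov's interest in Wildmere Partners LP, giving 42% + 58% = 100%.
Chain via Highfield Trust (R3): 100% × 49% = 49% of Ashford Group plc.
Chain via Wildmere Partners LP (R3): 100% × 36% = 36% of Ashford Group plc.
Direct interest in Ashford Group plc: 12%.
Aggregating (R2): 49% + 36% + 12% = 97%.
97% exceeds the 5% threshold, so Keanu is a related party to Ashford Group plc.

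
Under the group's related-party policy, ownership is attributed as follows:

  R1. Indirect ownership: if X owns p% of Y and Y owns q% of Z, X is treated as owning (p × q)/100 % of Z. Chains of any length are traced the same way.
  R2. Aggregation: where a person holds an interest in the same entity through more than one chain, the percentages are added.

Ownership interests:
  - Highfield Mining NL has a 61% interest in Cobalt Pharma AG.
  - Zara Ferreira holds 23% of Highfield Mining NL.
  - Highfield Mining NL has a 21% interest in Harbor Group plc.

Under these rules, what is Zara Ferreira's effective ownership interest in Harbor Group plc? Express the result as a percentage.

4.83%

Chain via Highfield Mining NL (R1): 23% × 21% = 4.83% of Harbor Group plc.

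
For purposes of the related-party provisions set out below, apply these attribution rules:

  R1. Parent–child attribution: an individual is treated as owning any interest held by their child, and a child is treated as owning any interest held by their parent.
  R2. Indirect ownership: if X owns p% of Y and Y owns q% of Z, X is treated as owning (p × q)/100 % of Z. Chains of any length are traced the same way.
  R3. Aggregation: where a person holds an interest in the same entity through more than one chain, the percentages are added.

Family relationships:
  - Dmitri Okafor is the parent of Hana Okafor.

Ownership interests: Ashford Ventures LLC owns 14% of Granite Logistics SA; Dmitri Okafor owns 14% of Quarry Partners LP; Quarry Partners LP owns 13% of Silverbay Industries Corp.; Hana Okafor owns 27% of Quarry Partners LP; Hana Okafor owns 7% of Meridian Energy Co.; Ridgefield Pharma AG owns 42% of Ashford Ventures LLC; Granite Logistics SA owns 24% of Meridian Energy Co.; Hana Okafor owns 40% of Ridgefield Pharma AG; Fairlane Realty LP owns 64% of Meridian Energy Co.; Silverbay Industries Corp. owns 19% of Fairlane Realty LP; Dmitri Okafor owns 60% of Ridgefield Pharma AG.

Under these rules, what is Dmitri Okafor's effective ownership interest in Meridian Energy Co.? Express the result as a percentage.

By parent–child attribution (R1), Dmitri Okafor is treated as also owning Hana Okafor's interest in Quarry Partners LP, giving 14% + 27% = 41%.
By parent–child attribution (R1), Dmitri Okafor is treated as also owning Hana Okafor's interest in Ridgefield Pharma AG, giving 60% + 40% = 100%.
By parent–child attribution (R1), Dmitri Okafor is treated as owning Hana Okafor's 7% interest in Meridian Energy Co.
Chain via Quarry Partners LP → Silverbay Industries Corp. → Fairlane Realty LP (R2): 41% × 13% × 19% × 64% = 0.648128% of Meridian Energy Co.
Chain via Ridgefield Pharma AG → Ashford Ventures LLC → Granite Logistics SA (R2): 100% × 42% × 14% × 24% = 1.4112% of Meridian Energy Co.
Direct interest in Meridian Energy Co: 7%.
Aggregating (R3): 0.648128% + 1.4112% + 7% = 9.059328%.

9.059328%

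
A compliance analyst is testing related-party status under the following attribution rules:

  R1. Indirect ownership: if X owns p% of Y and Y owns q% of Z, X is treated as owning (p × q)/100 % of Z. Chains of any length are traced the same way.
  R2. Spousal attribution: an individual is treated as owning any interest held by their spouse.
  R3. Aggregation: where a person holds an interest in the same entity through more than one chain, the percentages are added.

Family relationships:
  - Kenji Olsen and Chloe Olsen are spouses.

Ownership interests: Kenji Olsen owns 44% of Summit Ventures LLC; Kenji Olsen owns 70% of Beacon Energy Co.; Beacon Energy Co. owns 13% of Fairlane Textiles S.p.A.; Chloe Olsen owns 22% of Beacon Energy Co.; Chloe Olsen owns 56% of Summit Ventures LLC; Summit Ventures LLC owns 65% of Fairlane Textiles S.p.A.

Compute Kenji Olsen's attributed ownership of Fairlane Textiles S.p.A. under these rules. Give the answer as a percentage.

By spousal attribution (R2), Kenji Olsen is treated as also owning Chloe Olsen's interest in Summit Ventures LLC, giving 44% + 56% = 100%.
By spousal attribution (R2), Kenji Olsen is treated as also owning Chloe Olsen's interest in Beacon Energy Co, giving 70% + 22% = 92%.
Chain via Summit Ventures LLC (R1): 100% × 65% = 65% of Fairlane Textiles S.p.A.
Chain via Beacon Energy Co. (R1): 92% × 13% = 11.96% of Fairlane Textiles S.p.A.
Aggregating (R3): 65% + 11.96% = 76.96%.

76.96%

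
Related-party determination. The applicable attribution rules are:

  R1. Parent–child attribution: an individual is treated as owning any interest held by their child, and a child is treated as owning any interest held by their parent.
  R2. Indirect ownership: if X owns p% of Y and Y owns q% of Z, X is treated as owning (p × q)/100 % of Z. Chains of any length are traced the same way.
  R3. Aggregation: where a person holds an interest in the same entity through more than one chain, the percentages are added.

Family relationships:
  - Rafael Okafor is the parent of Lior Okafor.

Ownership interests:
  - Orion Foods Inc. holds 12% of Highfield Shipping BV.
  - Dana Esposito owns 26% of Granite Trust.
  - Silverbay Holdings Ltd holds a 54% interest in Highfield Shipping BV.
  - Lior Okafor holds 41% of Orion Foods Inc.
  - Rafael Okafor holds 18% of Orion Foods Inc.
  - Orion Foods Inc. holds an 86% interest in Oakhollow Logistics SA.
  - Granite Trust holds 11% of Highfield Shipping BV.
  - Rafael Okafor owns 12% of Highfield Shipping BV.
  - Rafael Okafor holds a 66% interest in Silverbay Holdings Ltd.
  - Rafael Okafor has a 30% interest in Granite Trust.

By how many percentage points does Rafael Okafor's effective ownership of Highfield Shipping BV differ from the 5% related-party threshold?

By parent–child attribution (R1), Rafael Okafor is treated as also owning Lior Okafor's interest in Orion Foods Inc, giving 18% + 41% = 59%.
Chain via Granite Trust (R2): 30% × 11% = 3.3% of Highfield Shipping BV.
Chain via Silverbay Holdings Ltd (R2): 66% × 54% = 35.64% of Highfield Shipping BV.
Chain via Orion Foods Inc. (R2): 59% × 12% = 7.08% of Highfield Shipping BV.
Direct interest in Highfield Shipping BV: 12%.
Aggregating (R3): 3.3% + 35.64% + 7.08% + 12% = 58.02%.
58.02% exceeds the 5% threshold by 53.02 percentage points.

53.02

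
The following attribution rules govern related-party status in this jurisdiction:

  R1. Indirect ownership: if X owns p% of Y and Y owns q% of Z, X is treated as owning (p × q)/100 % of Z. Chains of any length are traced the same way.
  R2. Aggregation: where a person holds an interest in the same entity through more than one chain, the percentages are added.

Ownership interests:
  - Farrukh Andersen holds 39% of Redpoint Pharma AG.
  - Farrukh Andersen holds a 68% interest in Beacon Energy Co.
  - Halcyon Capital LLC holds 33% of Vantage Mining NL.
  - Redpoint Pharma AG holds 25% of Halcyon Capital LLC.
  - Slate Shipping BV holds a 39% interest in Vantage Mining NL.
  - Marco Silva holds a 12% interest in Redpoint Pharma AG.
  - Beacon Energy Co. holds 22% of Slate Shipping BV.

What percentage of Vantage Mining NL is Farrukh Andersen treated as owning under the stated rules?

9.0519%

Chain via Beacon Energy Co. → Slate Shipping BV (R1): 68% × 22% × 39% = 5.8344% of Vantage Mining NL.
Chain via Redpoint Pharma AG → Halcyon Capital LLC (R1): 39% × 25% × 33% = 3.2175% of Vantage Mining NL.
Aggregating (R2): 5.8344% + 3.2175% = 9.0519%.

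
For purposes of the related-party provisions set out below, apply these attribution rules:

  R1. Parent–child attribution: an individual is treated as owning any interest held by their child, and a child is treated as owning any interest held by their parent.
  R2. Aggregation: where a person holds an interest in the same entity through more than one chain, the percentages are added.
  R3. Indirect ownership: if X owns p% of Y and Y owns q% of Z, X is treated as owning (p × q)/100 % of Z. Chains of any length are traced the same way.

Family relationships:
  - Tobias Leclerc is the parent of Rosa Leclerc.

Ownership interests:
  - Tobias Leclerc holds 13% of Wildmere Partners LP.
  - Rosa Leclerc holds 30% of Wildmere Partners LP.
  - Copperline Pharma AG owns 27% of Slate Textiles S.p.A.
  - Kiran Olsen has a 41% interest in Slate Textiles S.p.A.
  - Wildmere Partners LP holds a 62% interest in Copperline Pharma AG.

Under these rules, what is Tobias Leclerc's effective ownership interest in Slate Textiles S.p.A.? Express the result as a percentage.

7.1982%

By parent–child attribution (R1), Tobias Leclerc is treated as also owning Rosa Leclerc's interest in Wildmere Partners LP, giving 13% + 30% = 43%.
Chain via Wildmere Partners LP → Copperline Pharma AG (R3): 43% × 62% × 27% = 7.1982% of Slate Textiles S.p.A.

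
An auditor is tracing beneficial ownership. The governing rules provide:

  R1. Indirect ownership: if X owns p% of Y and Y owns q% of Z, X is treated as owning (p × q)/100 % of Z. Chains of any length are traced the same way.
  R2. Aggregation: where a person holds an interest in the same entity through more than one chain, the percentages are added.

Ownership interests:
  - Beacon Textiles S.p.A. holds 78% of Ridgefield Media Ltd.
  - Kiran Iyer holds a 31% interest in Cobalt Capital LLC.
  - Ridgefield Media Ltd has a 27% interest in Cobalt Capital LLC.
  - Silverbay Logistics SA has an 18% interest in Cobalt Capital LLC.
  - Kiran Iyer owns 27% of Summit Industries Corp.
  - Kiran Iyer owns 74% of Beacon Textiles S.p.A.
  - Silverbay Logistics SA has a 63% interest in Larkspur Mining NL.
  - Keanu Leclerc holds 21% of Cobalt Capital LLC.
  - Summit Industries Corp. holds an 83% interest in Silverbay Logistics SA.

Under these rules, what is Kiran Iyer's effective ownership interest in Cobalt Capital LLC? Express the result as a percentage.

Chain via Beacon Textiles S.p.A. → Ridgefield Media Ltd (R1): 74% × 78% × 27% = 15.5844% of Cobalt Capital LLC.
Chain via Summit Industries Corp. → Silverbay Logistics SA (R1): 27% × 83% × 18% = 4.0338% of Cobalt Capital LLC.
Direct interest in Cobalt Capital LLC: 31%.
Aggregating (R2): 15.5844% + 4.0338% + 31% = 50.6182%.

50.6182%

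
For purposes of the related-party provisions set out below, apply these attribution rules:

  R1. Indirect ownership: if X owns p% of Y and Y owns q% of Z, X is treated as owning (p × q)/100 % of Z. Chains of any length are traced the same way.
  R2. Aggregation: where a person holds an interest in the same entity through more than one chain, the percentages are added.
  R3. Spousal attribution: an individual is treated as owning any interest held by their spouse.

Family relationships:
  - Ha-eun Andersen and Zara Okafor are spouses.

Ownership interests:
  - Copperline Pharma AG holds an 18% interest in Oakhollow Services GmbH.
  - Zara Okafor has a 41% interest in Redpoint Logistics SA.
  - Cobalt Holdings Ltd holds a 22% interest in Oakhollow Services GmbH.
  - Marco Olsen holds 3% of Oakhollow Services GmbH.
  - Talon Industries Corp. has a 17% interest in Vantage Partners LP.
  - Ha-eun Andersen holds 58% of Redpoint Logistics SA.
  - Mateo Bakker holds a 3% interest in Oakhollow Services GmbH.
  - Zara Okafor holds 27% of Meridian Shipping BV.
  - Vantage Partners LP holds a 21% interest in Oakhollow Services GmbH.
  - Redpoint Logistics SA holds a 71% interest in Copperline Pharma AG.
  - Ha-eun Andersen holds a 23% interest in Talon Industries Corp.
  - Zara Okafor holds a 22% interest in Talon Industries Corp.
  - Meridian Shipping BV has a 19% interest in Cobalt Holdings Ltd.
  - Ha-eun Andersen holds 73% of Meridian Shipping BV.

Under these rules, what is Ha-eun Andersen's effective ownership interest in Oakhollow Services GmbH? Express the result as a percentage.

18.4387%

By spousal attribution (R3), Ha-eun Andersen is treated as also owning Zara Okafor's interest in Talon Industries Corp, giving 23% + 22% = 45%.
By spousal attribution (R3), Ha-eun Andersen is treated as also owning Zara Okafor's interest in Redpoint Logistics SA, giving 58% + 41% = 99%.
By spousal attribution (R3), Ha-eun Andersen is treated as also owning Zara Okafor's interest in Meridian Shipping BV, giving 73% + 27% = 100%.
Chain via Talon Industries Corp. → Vantage Partners LP (R1): 45% × 17% × 21% = 1.6065% of Oakhollow Services GmbH.
Chain via Redpoint Logistics SA → Copperline Pharma AG (R1): 99% × 71% × 18% = 12.6522% of Oakhollow Services GmbH.
Chain via Meridian Shipping BV → Cobalt Holdings Ltd (R1): 100% × 19% × 22% = 4.18% of Oakhollow Services GmbH.
Aggregating (R2): 1.6065% + 12.6522% + 4.18% = 18.4387%.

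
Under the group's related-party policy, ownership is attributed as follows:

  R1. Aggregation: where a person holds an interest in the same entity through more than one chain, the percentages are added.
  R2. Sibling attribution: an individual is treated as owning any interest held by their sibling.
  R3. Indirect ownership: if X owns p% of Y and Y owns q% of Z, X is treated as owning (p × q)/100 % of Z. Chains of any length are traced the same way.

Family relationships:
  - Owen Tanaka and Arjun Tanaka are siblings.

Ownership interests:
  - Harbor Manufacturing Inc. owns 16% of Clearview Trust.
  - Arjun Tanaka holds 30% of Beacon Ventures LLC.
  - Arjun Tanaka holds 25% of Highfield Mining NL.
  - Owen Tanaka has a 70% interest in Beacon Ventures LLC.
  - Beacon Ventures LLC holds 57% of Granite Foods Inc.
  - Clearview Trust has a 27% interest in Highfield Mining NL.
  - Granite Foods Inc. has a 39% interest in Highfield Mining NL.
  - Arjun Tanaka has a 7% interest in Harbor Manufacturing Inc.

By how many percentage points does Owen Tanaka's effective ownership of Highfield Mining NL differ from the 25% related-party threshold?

22.5324

By sibling attribution (R2), Owen Tanaka is treated as also owning Arjun Tanaka's interest in Beacon Ventures LLC, giving 70% + 30% = 100%.
By sibling attribution (R2), Owen Tanaka is treated as owning Arjun Tanaka's 7% interest in Harbor Manufacturing Inc.
By sibling attribution (R2), Owen Tanaka is treated as owning Arjun Tanaka's 25% interest in Highfield Mining NL.
Chain via Beacon Ventures LLC → Granite Foods Inc. (R3): 100% × 57% × 39% = 22.23% of Highfield Mining NL.
Chain via Harbor Manufacturing Inc. → Clearview Trust (R3): 7% × 16% × 27% = 0.3024% of Highfield Mining NL.
Direct interest in Highfield Mining NL: 25%.
Aggregating (R1): 22.23% + 0.3024% + 25% = 47.5324%.
47.5324% exceeds the 25% threshold by 22.5324 percentage points.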